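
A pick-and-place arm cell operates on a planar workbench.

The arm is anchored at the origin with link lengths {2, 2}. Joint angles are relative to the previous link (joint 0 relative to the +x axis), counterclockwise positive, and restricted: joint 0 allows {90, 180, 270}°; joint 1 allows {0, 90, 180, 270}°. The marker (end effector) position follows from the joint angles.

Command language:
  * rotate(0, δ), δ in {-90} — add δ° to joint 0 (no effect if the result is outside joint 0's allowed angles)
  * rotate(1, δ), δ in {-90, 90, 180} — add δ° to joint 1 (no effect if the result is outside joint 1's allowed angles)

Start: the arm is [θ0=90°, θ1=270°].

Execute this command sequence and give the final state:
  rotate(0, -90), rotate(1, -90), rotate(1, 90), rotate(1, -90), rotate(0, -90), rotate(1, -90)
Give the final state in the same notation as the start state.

[θ0=90°, θ1=90°]

start: [θ0=90°, θ1=270°]
[1] after rotate(0, -90): [θ0=90°, θ1=270°]
[2] after rotate(1, -90): [θ0=90°, θ1=180°]
[3] after rotate(1, 90): [θ0=90°, θ1=270°]
[4] after rotate(1, -90): [θ0=90°, θ1=180°]
[5] after rotate(0, -90): [θ0=90°, θ1=180°]
[6] after rotate(1, -90): [θ0=90°, θ1=90°]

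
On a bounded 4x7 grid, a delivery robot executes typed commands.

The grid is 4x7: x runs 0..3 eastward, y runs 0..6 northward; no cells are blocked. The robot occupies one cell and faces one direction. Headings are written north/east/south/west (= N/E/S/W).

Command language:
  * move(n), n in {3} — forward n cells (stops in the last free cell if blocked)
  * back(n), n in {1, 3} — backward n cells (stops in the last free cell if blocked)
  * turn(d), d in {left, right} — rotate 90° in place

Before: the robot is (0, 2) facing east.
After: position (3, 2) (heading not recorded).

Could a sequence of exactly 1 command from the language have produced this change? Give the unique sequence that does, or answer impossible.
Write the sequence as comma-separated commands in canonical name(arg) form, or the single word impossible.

move(3)

from: (0, 2) facing east
step 1 (move(3)): (3, 2) facing east
all 5 alternatives checked — unique.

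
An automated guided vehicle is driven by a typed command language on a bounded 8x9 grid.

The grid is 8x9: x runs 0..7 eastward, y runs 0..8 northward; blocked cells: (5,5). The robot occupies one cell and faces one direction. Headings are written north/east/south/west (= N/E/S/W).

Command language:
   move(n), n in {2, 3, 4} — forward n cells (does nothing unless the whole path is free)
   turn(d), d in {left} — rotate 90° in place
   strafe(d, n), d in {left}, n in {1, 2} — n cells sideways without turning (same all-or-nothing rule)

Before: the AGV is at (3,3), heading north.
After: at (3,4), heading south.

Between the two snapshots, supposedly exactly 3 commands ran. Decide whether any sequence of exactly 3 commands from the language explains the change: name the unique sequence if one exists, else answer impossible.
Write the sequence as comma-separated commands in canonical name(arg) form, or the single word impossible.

all 216 sequences checked — none match.

impossible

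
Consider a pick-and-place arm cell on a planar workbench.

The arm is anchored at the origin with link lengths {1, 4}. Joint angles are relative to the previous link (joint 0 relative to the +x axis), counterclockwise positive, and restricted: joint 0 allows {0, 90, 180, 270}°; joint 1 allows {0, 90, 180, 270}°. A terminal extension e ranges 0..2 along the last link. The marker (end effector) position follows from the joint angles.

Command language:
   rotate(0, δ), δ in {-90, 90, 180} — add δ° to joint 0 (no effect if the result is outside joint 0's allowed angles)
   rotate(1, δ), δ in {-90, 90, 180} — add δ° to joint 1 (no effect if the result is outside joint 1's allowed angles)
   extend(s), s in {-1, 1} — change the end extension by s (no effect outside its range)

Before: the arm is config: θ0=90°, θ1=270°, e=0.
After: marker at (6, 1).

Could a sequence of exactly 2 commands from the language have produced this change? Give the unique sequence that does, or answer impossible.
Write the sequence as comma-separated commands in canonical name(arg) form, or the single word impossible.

begin: config: θ0=90°, θ1=270°, e=0
t=1 extend(1) ⇒ config: θ0=90°, θ1=270°, e=1
t=2 extend(1) ⇒ config: θ0=90°, θ1=270°, e=2
no rival 2-sequence matches.

extend(1), extend(1)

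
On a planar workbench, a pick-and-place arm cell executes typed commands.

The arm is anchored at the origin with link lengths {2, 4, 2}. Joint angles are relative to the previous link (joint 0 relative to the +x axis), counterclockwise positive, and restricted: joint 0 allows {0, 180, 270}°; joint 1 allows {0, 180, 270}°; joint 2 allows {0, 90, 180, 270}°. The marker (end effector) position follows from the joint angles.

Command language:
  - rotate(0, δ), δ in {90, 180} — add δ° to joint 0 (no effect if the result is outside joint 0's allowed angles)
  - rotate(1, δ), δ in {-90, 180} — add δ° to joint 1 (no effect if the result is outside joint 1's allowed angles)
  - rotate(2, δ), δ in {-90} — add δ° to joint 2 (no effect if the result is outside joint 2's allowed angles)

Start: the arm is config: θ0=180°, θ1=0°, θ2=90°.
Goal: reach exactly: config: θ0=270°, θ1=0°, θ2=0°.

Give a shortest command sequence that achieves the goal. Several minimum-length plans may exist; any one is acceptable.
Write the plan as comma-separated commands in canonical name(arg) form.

from: config: θ0=180°, θ1=0°, θ2=90°
t=1 rotate(2, -90) ⇒ config: θ0=180°, θ1=0°, θ2=0°
t=2 rotate(0, 90) ⇒ config: θ0=270°, θ1=0°, θ2=0°
no 1-step plan works, so 2 is optimal.

rotate(2, -90), rotate(0, 90)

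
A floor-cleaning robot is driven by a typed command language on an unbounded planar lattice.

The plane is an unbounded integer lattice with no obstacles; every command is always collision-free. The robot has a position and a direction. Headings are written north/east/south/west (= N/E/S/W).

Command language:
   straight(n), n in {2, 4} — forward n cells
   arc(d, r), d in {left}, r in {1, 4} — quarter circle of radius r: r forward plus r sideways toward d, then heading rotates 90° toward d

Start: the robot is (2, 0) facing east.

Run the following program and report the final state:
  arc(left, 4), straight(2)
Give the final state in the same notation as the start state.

(6, 6) facing north

start: (2, 0) facing east
t=1 arc(left, 4) ⇒ (6, 4) facing north
t=2 straight(2) ⇒ (6, 6) facing north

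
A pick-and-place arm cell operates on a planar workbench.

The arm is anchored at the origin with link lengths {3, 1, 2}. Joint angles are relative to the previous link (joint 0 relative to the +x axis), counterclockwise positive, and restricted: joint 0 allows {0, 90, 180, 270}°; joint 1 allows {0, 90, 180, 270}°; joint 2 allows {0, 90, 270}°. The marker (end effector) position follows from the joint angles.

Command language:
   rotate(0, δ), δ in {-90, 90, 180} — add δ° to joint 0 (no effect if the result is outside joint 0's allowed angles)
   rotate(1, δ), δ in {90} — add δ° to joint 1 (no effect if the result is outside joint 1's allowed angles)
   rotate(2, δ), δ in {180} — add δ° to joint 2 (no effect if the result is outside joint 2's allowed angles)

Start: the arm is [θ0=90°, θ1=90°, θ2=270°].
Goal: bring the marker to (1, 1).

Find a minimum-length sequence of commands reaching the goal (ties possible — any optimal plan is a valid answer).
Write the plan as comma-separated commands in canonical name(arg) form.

t0: [θ0=90°, θ1=90°, θ2=270°]
step 1 (rotate(2, 180)): [θ0=90°, θ1=90°, θ2=90°]
step 2 (rotate(0, -90)): [θ0=0°, θ1=90°, θ2=90°]
shorter routes all fall short; 2 is best.

rotate(2, 180), rotate(0, -90)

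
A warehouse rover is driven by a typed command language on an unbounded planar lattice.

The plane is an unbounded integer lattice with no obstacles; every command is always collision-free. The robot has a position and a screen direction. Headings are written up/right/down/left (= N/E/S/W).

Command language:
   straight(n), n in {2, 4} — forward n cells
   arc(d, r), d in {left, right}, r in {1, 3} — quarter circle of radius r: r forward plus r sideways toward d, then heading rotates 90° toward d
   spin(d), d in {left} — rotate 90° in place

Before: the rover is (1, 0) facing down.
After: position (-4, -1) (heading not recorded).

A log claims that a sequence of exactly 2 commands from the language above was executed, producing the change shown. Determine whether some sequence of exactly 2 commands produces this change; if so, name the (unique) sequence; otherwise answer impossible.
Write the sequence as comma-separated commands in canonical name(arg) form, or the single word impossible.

arc(right, 1), straight(4)

key: running straight(4) before arc(right, 1) would end elsewhere — order is forced
from: (1, 0) facing down
t=1 arc(right, 1) ⇒ (0, -1) facing left
t=2 straight(4) ⇒ (-4, -1) facing left
no rival 2-sequence matches.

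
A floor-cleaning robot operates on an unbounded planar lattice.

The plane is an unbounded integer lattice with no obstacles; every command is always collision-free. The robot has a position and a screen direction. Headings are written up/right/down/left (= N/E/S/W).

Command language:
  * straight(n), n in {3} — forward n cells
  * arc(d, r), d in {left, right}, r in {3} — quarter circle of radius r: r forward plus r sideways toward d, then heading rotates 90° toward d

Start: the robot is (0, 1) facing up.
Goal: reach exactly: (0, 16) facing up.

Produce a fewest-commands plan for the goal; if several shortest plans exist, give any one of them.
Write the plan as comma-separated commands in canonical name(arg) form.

from: (0, 1) facing up
step 1 (arc(right, 3)): (3, 4) facing right
step 2 (arc(left, 3)): (6, 7) facing up
step 3 (arc(left, 3)): (3, 10) facing left
step 4 (arc(right, 3)): (0, 13) facing up
step 5 (straight(3)): (0, 16) facing up
nothing shorter than 5 reaches the goal.

arc(right, 3), arc(left, 3), arc(left, 3), arc(right, 3), straight(3)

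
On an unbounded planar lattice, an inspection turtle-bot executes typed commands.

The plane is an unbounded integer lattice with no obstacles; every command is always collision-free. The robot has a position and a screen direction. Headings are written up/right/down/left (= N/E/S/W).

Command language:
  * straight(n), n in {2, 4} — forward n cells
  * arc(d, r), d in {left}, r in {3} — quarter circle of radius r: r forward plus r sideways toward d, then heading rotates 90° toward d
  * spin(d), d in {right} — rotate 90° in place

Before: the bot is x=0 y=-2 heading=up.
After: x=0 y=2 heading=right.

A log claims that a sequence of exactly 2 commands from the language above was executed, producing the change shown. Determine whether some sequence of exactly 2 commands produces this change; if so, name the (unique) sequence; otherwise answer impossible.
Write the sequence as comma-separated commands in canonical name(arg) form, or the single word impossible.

key: position moved to (0,2) AND the heading swung to E — translation plus rotation needed
begin: x=0 y=-2 heading=up
[1] after straight(4): x=0 y=2 heading=up
[2] after spin(right): x=0 y=2 heading=right
no rival 2-sequence matches.

straight(4), spin(right)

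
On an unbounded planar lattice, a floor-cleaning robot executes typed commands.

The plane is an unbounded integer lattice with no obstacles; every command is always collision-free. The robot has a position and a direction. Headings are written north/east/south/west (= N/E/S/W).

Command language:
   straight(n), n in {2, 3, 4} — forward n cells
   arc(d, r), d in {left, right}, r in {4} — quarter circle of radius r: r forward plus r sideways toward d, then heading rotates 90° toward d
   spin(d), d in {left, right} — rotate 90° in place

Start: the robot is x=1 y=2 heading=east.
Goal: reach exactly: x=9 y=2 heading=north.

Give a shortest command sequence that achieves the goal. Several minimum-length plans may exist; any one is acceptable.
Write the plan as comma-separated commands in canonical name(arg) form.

spin(right), arc(left, 4), arc(left, 4)

t0: x=1 y=2 heading=east
[1] after spin(right): x=1 y=2 heading=south
[2] after arc(left, 4): x=5 y=-2 heading=east
[3] after arc(left, 4): x=9 y=2 heading=north
minimal: 3 command(s), checked below 3.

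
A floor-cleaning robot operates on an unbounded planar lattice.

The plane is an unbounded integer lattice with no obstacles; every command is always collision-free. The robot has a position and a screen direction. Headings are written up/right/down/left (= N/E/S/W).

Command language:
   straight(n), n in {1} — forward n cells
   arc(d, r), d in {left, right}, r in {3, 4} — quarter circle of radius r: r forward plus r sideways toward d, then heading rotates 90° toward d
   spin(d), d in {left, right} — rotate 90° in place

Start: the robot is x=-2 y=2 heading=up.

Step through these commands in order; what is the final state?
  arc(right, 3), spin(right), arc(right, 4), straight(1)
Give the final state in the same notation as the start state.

x=-4 y=1 heading=left

start: x=-2 y=2 heading=up
step 1 (arc(right, 3)): x=1 y=5 heading=right
step 2 (spin(right)): x=1 y=5 heading=down
step 3 (arc(right, 4)): x=-3 y=1 heading=left
step 4 (straight(1)): x=-4 y=1 heading=left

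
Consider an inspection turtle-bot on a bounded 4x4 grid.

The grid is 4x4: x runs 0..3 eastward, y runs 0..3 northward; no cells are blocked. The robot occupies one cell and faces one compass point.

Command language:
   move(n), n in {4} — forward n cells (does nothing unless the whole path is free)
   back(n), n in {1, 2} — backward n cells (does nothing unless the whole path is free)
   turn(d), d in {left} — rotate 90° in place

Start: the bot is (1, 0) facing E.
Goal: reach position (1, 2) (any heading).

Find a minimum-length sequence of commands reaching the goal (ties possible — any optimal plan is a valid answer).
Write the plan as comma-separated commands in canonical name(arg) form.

turn(left), turn(left), turn(left), back(2)

start: (1, 0) facing E
1. turn(left) → (1, 0) facing N
2. turn(left) → (1, 0) facing W
3. turn(left) → (1, 0) facing S
4. back(2) → (1, 2) facing S
minimal: 4 command(s), checked below 4.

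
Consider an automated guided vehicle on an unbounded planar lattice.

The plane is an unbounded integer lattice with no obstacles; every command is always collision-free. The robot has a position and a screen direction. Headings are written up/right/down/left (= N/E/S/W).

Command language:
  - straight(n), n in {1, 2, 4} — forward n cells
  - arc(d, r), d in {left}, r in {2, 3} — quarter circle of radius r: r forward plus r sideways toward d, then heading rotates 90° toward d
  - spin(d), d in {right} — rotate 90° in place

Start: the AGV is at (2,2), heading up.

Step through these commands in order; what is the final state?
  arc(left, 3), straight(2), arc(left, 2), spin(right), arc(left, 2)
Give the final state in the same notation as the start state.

at (-7,1), heading down

start: at (2,2), heading up
[1] after arc(left, 3): at (-1,5), heading left
[2] after straight(2): at (-3,5), heading left
[3] after arc(left, 2): at (-5,3), heading down
[4] after spin(right): at (-5,3), heading left
[5] after arc(left, 2): at (-7,1), heading down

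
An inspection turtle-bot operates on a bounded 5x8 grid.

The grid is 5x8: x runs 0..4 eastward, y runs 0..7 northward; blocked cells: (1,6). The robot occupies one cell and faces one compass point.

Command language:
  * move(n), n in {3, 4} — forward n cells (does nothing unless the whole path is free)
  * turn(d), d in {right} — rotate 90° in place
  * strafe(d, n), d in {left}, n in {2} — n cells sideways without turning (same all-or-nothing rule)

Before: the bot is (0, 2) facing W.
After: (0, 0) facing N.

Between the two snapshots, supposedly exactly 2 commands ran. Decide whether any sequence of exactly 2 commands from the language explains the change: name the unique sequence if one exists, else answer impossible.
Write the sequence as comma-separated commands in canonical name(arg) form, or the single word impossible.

strafe(left, 2), turn(right)

key: order matters: swapping strafe(left, 2) and turn(right) lands elsewhere
t0: (0, 2) facing W
1. strafe(left, 2) → (0, 0) facing W
2. turn(right) → (0, 0) facing N
no rival 2-sequence matches.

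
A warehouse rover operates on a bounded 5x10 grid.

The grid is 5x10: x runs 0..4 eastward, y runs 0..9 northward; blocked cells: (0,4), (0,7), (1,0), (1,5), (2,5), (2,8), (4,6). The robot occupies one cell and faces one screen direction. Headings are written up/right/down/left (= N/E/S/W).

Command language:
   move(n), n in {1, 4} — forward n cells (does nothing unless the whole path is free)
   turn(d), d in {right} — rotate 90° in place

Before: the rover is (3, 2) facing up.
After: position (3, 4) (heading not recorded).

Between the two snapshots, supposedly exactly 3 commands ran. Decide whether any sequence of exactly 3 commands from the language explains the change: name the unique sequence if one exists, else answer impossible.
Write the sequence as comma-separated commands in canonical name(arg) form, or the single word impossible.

move(1), move(1), turn(right)

key: order matters: swapping move(1) and turn(right) lands elsewhere
start: (3, 2) facing up
[1] after move(1): (3, 3) facing up
[2] after move(1): (3, 4) facing up
[3] after turn(right): (3, 4) facing right
uniquely the one of 27 3-step routes that fits.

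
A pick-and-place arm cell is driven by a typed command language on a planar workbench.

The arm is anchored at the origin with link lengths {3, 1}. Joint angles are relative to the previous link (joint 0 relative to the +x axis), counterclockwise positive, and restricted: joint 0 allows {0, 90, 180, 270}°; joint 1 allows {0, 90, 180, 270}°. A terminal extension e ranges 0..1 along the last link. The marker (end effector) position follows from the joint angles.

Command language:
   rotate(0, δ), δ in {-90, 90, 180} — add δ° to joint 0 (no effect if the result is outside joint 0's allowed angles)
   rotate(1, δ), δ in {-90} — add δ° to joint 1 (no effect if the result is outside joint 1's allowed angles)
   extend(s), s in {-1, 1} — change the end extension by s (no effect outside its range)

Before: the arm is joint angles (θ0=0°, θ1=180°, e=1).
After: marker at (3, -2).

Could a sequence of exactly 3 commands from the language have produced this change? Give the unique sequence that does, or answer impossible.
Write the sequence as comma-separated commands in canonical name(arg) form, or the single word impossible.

rotate(1, -90), rotate(1, -90), rotate(1, -90)

initial: joint angles (θ0=0°, θ1=180°, e=1)
step 1 (rotate(1, -90)): joint angles (θ0=0°, θ1=90°, e=1)
step 2 (rotate(1, -90)): joint angles (θ0=0°, θ1=0°, e=1)
step 3 (rotate(1, -90)): joint angles (θ0=0°, θ1=270°, e=1)
no rival 3-sequence matches.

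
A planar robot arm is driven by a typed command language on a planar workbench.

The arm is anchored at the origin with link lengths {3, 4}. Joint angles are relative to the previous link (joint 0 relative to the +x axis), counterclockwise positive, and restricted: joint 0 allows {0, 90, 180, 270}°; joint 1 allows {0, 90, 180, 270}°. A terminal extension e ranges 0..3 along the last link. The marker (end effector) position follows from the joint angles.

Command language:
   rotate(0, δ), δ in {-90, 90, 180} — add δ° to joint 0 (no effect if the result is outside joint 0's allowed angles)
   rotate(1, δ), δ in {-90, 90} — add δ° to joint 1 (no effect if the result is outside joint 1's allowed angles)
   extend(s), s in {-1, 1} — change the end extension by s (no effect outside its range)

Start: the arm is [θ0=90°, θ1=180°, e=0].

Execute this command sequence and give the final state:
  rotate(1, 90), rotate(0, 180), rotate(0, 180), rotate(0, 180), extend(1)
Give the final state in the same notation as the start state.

[θ0=270°, θ1=270°, e=1]

start: [θ0=90°, θ1=180°, e=0]
1. rotate(1, 90) → [θ0=90°, θ1=270°, e=0]
2. rotate(0, 180) → [θ0=270°, θ1=270°, e=0]
3. rotate(0, 180) → [θ0=90°, θ1=270°, e=0]
4. rotate(0, 180) → [θ0=270°, θ1=270°, e=0]
5. extend(1) → [θ0=270°, θ1=270°, e=1]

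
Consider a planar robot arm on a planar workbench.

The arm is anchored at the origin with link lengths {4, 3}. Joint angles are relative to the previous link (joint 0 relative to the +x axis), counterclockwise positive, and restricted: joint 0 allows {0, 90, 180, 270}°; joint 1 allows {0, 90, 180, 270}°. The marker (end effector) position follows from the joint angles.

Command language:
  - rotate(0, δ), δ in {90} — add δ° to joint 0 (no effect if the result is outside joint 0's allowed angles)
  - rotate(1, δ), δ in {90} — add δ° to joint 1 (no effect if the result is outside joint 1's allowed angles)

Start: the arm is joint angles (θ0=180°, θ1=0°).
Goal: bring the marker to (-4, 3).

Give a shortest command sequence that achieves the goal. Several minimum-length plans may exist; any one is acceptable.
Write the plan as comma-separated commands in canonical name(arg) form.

rotate(1, 90), rotate(1, 90), rotate(1, 90)

from: joint angles (θ0=180°, θ1=0°)
t=1 rotate(1, 90) ⇒ joint angles (θ0=180°, θ1=90°)
t=2 rotate(1, 90) ⇒ joint angles (θ0=180°, θ1=180°)
t=3 rotate(1, 90) ⇒ joint angles (θ0=180°, θ1=270°)
no 2-step plan works, so 3 is optimal.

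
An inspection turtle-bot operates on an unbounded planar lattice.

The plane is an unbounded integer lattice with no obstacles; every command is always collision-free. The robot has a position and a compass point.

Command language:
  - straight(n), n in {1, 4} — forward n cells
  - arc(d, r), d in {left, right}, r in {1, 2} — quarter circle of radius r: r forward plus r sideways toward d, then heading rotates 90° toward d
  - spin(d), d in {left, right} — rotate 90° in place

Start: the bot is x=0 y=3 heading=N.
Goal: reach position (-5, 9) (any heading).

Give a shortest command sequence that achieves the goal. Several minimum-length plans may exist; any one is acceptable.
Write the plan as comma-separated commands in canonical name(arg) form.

begin: x=0 y=3 heading=N
t=1 arc(left, 1) ⇒ x=-1 y=4 heading=W
t=2 arc(right, 2) ⇒ x=-3 y=6 heading=N
t=3 straight(1) ⇒ x=-3 y=7 heading=N
t=4 arc(left, 2) ⇒ x=-5 y=9 heading=W
minimal: 4 command(s), checked below 4.

arc(left, 1), arc(right, 2), straight(1), arc(left, 2)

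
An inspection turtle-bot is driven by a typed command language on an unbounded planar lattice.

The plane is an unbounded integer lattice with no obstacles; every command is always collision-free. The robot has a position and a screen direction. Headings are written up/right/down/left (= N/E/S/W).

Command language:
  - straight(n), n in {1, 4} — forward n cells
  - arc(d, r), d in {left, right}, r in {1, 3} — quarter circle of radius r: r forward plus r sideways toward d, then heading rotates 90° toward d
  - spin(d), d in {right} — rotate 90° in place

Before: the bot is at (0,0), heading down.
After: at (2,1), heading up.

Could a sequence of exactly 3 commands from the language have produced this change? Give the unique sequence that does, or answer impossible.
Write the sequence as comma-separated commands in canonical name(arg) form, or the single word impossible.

key: cell and facing (now N) both changed — the 3 commands mix motion and turning
t0: at (0,0), heading down
t=1 arc(left, 1) ⇒ at (1,-1), heading right
t=2 arc(left, 1) ⇒ at (2,0), heading up
t=3 straight(1) ⇒ at (2,1), heading up
no other 3-command option fits: unique.

arc(left, 1), arc(left, 1), straight(1)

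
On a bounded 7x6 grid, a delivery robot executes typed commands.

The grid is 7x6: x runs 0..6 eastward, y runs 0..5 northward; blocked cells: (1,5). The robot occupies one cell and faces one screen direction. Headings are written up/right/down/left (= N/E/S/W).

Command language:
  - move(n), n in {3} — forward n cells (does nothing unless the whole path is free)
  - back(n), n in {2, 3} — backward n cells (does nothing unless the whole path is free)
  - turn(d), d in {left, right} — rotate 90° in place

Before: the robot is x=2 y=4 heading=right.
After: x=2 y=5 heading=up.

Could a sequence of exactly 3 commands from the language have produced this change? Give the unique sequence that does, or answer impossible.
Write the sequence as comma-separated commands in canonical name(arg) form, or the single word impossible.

key: position moved to (2,5) AND the heading swung to N — translation plus rotation needed
from: x=2 y=4 heading=right
step 1 (turn(left)): x=2 y=4 heading=up
step 2 (back(2)): x=2 y=2 heading=up
step 3 (move(3)): x=2 y=5 heading=up
no rival 3-sequence matches.

turn(left), back(2), move(3)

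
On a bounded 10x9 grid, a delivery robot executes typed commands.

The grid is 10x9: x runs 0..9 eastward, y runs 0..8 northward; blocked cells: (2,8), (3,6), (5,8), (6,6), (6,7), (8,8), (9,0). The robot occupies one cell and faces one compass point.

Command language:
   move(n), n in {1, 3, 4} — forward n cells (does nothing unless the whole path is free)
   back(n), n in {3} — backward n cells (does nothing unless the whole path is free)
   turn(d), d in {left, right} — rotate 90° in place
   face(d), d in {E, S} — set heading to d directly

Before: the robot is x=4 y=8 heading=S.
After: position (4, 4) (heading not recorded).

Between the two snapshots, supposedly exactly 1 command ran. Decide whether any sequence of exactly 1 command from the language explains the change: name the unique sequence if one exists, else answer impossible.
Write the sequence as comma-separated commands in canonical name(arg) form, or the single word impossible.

initial: x=4 y=8 heading=S
t=1 move(4) ⇒ x=4 y=4 heading=S
no other 1-command option fits: unique.

move(4)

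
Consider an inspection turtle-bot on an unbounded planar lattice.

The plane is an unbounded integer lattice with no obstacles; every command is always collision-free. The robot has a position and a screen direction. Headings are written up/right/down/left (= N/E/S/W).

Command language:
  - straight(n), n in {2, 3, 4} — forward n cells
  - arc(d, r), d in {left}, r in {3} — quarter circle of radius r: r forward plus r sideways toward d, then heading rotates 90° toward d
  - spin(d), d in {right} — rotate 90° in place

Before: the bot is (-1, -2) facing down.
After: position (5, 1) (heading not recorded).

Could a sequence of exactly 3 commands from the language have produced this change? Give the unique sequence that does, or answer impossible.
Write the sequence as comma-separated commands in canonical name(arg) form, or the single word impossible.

arc(left, 3), arc(left, 3), straight(3)

key: running straight(3) before arc(left, 3) would end elsewhere — order is forced
from: (-1, -2) facing down
t=1 arc(left, 3) ⇒ (2, -5) facing right
t=2 arc(left, 3) ⇒ (5, -2) facing up
t=3 straight(3) ⇒ (5, 1) facing up
no other 3-command option fits: unique.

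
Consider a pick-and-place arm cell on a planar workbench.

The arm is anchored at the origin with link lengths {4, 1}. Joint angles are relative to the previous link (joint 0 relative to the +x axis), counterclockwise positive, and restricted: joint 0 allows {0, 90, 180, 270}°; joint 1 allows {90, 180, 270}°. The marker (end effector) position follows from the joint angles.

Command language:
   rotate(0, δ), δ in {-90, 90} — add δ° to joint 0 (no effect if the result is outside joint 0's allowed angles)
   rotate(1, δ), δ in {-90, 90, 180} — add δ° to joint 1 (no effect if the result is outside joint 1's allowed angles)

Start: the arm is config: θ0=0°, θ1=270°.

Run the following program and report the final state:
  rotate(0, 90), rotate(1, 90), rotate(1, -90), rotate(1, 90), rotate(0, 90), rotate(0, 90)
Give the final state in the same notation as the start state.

config: θ0=270°, θ1=270°

start: config: θ0=0°, θ1=270°
t=1 rotate(0, 90) ⇒ config: θ0=90°, θ1=270°
t=2 rotate(1, 90) ⇒ config: θ0=90°, θ1=270°
t=3 rotate(1, -90) ⇒ config: θ0=90°, θ1=180°
t=4 rotate(1, 90) ⇒ config: θ0=90°, θ1=270°
t=5 rotate(0, 90) ⇒ config: θ0=180°, θ1=270°
t=6 rotate(0, 90) ⇒ config: θ0=270°, θ1=270°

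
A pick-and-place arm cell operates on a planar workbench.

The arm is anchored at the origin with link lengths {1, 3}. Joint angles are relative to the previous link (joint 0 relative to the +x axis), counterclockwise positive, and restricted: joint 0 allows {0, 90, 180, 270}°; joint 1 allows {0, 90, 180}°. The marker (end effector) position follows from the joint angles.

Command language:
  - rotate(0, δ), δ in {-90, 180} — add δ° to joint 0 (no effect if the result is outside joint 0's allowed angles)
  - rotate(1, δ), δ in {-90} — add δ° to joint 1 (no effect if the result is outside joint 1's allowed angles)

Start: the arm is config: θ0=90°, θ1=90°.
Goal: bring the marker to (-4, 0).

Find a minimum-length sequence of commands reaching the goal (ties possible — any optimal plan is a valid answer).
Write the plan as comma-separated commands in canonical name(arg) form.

rotate(1, -90), rotate(0, 180), rotate(0, -90)

initial: config: θ0=90°, θ1=90°
1. rotate(1, -90) → config: θ0=90°, θ1=0°
2. rotate(0, 180) → config: θ0=270°, θ1=0°
3. rotate(0, -90) → config: θ0=180°, θ1=0°
minimal: 3 command(s), checked below 3.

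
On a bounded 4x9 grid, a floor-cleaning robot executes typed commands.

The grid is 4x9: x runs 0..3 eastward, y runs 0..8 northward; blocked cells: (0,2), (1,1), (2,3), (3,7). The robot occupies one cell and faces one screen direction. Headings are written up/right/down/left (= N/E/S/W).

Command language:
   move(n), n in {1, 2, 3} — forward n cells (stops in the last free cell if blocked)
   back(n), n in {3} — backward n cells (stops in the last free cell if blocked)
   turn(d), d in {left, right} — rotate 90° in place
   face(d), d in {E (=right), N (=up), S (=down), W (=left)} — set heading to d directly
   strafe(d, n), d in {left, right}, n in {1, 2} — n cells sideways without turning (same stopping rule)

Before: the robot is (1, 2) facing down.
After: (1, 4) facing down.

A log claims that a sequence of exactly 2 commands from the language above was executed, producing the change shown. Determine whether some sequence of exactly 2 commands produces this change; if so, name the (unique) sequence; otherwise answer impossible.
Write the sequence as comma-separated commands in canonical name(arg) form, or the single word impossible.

key: order matters: swapping back(3) and move(1) lands elsewhere
initial: (1, 2) facing down
1. back(3) → (1, 5) facing down
2. move(1) → (1, 4) facing down
no rival 2-sequence matches.

back(3), move(1)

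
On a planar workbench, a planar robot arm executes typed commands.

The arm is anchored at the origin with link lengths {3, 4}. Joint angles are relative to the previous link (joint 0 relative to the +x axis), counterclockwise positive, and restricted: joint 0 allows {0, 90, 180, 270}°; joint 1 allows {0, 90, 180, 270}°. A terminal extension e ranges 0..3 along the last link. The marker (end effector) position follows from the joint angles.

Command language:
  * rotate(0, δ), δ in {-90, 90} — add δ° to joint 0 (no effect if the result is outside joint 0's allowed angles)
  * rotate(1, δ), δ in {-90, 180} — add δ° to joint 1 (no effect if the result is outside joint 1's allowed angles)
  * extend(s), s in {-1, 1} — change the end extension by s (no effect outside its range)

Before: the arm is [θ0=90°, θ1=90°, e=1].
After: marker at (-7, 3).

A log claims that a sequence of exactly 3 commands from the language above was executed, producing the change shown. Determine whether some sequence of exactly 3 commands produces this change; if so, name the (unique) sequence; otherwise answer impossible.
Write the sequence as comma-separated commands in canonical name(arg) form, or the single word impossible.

extend(1), extend(1), extend(1)

begin: [θ0=90°, θ1=90°, e=1]
t=1 extend(1) ⇒ [θ0=90°, θ1=90°, e=2]
t=2 extend(1) ⇒ [θ0=90°, θ1=90°, e=3]
t=3 extend(1) ⇒ [θ0=90°, θ1=90°, e=3]
all 216 alternatives checked — unique.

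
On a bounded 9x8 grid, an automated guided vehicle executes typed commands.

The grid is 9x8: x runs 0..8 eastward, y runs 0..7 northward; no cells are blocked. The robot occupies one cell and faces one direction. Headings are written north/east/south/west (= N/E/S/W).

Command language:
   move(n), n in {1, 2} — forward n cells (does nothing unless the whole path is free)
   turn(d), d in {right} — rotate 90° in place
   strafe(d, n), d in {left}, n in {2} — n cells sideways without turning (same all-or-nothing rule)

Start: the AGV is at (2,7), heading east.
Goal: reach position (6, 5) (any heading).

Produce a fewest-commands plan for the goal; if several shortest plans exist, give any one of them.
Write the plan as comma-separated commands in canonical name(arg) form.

t0: at (2,7), heading east
step 1 (move(2)): at (4,7), heading east
step 2 (move(2)): at (6,7), heading east
step 3 (turn(right)): at (6,7), heading south
step 4 (move(2)): at (6,5), heading south
no 3-step plan works, so 4 is optimal.

move(2), move(2), turn(right), move(2)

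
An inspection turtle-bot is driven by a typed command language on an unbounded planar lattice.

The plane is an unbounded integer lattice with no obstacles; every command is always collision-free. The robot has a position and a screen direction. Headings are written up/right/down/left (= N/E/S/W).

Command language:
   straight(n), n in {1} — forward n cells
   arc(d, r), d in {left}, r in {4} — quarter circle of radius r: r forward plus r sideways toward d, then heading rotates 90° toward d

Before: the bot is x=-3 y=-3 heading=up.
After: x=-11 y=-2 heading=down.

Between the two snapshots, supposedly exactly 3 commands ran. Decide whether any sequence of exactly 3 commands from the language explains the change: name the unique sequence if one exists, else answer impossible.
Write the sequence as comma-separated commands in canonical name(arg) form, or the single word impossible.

key: position moved to (-11,-2) AND the heading swung to S — translation plus rotation needed
start: x=-3 y=-3 heading=up
step 1 (straight(1)): x=-3 y=-2 heading=up
step 2 (arc(left, 4)): x=-7 y=2 heading=left
step 3 (arc(left, 4)): x=-11 y=-2 heading=down
no other 3-command option fits: unique.

straight(1), arc(left, 4), arc(left, 4)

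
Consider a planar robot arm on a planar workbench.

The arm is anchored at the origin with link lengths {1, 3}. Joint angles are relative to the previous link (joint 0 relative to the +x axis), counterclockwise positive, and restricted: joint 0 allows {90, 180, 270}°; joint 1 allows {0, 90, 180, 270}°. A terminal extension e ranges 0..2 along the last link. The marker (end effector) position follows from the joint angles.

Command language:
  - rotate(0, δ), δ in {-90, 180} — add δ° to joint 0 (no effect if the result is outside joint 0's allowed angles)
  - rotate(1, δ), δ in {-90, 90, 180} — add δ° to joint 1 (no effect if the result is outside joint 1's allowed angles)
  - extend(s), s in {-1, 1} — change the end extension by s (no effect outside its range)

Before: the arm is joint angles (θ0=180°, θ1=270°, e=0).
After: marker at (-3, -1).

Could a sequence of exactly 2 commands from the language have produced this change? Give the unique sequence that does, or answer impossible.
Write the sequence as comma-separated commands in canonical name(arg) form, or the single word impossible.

rotate(0, -90), rotate(0, 180)

key: running rotate(0, 180) before rotate(0, -90) would end elsewhere — order is forced
t0: joint angles (θ0=180°, θ1=270°, e=0)
step 1 (rotate(0, -90)): joint angles (θ0=90°, θ1=270°, e=0)
step 2 (rotate(0, 180)): joint angles (θ0=270°, θ1=270°, e=0)
no rival 2-sequence matches.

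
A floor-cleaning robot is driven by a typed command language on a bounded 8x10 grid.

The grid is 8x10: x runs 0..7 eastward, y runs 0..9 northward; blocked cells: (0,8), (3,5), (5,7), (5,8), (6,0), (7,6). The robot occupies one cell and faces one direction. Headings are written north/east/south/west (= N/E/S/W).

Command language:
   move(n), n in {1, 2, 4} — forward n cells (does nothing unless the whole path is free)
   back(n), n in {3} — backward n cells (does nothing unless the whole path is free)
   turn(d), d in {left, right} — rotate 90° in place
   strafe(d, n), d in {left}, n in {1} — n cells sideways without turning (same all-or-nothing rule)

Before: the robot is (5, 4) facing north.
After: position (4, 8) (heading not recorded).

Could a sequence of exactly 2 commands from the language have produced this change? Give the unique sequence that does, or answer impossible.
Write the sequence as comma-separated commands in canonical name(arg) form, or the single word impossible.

strafe(left, 1), move(4)

key: running move(4) before strafe(left, 1) would end elsewhere — order is forced
t0: (5, 4) facing north
step 1 (strafe(left, 1)): (4, 4) facing north
step 2 (move(4)): (4, 8) facing north
uniquely the one of 49 2-step routes that fits.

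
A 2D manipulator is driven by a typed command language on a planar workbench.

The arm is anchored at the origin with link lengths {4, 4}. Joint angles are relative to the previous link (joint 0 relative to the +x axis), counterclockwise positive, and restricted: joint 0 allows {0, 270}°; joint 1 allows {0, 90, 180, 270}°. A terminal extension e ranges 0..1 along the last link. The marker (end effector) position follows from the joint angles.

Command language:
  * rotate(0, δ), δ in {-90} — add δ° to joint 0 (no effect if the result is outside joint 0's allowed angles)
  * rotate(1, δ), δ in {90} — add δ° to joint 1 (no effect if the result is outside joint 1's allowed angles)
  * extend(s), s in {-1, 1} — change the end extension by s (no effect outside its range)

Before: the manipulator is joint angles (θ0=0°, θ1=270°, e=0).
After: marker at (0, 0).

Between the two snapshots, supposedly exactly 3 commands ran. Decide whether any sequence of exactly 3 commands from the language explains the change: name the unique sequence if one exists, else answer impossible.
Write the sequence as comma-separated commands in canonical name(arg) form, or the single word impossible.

from: joint angles (θ0=0°, θ1=270°, e=0)
step 1 (rotate(1, 90)): joint angles (θ0=0°, θ1=0°, e=0)
step 2 (rotate(1, 90)): joint angles (θ0=0°, θ1=90°, e=0)
step 3 (rotate(1, 90)): joint angles (θ0=0°, θ1=180°, e=0)
no rival 3-sequence matches.

rotate(1, 90), rotate(1, 90), rotate(1, 90)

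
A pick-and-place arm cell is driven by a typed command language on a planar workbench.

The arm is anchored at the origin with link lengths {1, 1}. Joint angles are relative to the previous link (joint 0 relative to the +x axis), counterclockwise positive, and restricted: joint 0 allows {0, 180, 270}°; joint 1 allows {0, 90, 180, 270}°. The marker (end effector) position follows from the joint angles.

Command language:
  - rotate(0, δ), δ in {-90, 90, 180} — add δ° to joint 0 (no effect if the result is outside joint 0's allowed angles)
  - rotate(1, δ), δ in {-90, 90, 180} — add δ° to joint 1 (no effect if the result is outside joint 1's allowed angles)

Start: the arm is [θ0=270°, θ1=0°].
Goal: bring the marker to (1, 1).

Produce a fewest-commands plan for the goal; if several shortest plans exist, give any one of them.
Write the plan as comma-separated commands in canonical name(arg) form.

start: [θ0=270°, θ1=0°]
1. rotate(0, 90) → [θ0=0°, θ1=0°]
2. rotate(1, 90) → [θ0=0°, θ1=90°]
shorter routes all fall short; 2 is best.

rotate(0, 90), rotate(1, 90)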